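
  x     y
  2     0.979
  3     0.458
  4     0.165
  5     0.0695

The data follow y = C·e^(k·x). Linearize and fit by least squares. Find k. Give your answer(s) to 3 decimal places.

k = -0.896

Taking logs, ln y = k·x + ln C, so regress ln y on x.
Over the data: Σx = 14.0000, Σ(x)² = 54.0000, Σln y = -5.2703, Σx·ln y = -22.9245.
Normal system: [[54.0000, 14.0000]; [14.0000, 4]]·[k, ln C]ᵀ = [-22.9245, -5.2703]ᵀ.
Solving (det = 20.0000): k = -0.89565, ln C = 1.81720.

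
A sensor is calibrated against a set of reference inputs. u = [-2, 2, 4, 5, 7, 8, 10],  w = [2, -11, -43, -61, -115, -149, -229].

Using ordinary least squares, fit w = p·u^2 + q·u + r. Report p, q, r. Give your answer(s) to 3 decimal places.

p = -2.008, q = -3.071, r = 3.506

With design matrix X, XᵀX = [[17410, 2044, 262]; [2044, 262, 34]; [262, 34, 7]] and Xᵀw = [-40320, -4790, -606]ᵀ.
Row-reducing yields p = -7886/3927, q = -12059/3927, r = 13768/3927.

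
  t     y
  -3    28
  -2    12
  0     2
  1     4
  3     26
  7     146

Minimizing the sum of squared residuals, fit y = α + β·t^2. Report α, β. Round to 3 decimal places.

α = 0.837, β = 2.958

Compute the Gram sums: Σ1 = 6, Σt^2 = 72, Σt^2·t^2 = 2580.
Right-hand side: Σy = 218, Σt^2·y = 7692.
Determinant 6·2580 − 72² = 10296.
α = (218·2580 − 72·7692)/10296 = 359/429; β = (6·7692 − 72·218)/10296 = 423/143.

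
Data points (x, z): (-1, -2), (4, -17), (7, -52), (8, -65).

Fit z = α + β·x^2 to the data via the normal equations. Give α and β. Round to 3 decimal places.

With design matrix A, AᵀA = [[4, 130]; [130, 6754]] and Aᵀz = [-136, -6982]ᵀ.
Δ = 4·6754 − 130² = 10116.
α = ((-136)·6754 − 130·(-6982))/10116 = -907/843; β = (4·(-6982) − 130·(-136))/10116 = -854/843.

α = -1.076, β = -1.013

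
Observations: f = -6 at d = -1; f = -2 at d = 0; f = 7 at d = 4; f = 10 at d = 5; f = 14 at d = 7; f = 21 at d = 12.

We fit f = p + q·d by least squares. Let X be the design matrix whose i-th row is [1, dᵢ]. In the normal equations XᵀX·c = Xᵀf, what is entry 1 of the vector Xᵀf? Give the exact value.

44

Entry 1 ↔ basis 1, so (Xᵀf)_{1} = Σᵢ fᵢ = (1)·(-6) + (1)·(-2) + (1)·(7) + (1)·(10) + (1)·(14) + (1)·(21) = 44.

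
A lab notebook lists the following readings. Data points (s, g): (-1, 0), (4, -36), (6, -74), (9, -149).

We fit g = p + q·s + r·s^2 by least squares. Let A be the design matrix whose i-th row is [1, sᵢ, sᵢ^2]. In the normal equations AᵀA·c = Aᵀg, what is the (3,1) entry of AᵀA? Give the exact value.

134

Row 3 ↔ basis s^2, column 1 ↔ basis 1, so (AᵀA)_{3,1} = Σᵢ s^2 = (1)·(1) + (16)·(1) + (36)·(1) + (81)·(1) = 134.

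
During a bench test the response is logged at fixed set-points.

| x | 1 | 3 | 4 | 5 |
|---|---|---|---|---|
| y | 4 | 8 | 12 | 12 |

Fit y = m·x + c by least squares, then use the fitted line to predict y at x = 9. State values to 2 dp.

ŷ = 21.49

Normal-equation sums: Σx·x = 51, Σx = 13, Σ1 = 4.
For Aᵀy: Σx·y = 136, Σy = 36.
AᵀA·[m, c]ᵀ = Aᵀy becomes [[51, 13]; [13, 4]]·[m, c]ᵀ = [136, 36]ᵀ.
Determinant 51·4 − 13² = 35.
m = (136·4 − 13·36)/35 = 76/35; c = (51·36 − 13·136)/35 = 68/35.
At x = 9: ŷ = (76/35)·(9) + (68/35)·(1) = 752/35.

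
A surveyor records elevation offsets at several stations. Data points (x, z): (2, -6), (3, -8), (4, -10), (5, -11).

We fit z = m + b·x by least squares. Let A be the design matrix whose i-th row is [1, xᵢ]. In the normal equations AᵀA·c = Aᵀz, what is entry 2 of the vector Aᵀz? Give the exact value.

-131

Entry 2 ↔ basis x, so (Aᵀz)_{2} = Σᵢ (x)·zᵢ = (2)·(-6) + (3)·(-8) + (4)·(-10) + (5)·(-11) = -131.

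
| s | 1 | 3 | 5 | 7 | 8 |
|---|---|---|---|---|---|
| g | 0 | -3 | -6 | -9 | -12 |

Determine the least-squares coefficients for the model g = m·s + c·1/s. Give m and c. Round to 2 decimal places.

m = -1.39, c = 1.67

Entries of AᵀA: Σs·s = 148, Σs·1/s = 5, Σ1/s·1/s = 837649/705600.
Moment sums: Σs·g = -198, Σ1/s·g = -349/70.
AᵀA·[m, c]ᵀ = Aᵀg becomes [[148, 5]; [5, 837649/705600]]·[m, c]ᵀ = [-198, -349/70]ᵀ.
Eliminating c: (837649/705600)·(row 1) − 5·(row 2) gives (26583013/176400)·m = (837649/705600)·(-198) − 5·(-349/70) = -8236939/39200, so m = -74132451/53166026.
Then c = ((-349/70) − 5·(-74132451/53166026))/(837649/705600) = 44472960/26583013.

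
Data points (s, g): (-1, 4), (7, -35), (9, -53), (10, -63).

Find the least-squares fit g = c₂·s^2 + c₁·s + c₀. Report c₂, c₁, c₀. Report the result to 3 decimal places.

XᵀX·[c₂, c₁, c₀]ᵀ = Xᵀg reads: 18963·c₂ + 2071·c₁ + 231·c₀ = -12304;  2071·c₂ + 231·c₁ + 25·c₀ = -1356;  231·c₂ + 25·c₁ + 4·c₀ = -147.
Inverting the 3×3 Gram matrix, [c₂, c₁, c₀]ᵀ = [-1675/4132, -131491/53716, 52631/26858]ᵀ.

c₂ = -0.405, c₁ = -2.448, c₀ = 1.960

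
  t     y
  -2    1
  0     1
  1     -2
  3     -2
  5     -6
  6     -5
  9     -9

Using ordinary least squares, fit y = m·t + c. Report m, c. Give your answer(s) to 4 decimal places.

Entries of AᵀA: Σt·t = 156, Σt = 22, Σ1 = 7.
Moment sums: Σt·y = -151, Σy = -22.
Normal equations: [[156, 22]; [22, 7]]·[m, c]ᵀ = [-151, -22]ᵀ.
Δ = 156·7 − 22² = 608.
m = ((-151)·7 − 22·(-22))/608 = -573/608; c = (156·(-22) − 22·(-151))/608 = -55/304.

m = -0.9424, c = -0.1809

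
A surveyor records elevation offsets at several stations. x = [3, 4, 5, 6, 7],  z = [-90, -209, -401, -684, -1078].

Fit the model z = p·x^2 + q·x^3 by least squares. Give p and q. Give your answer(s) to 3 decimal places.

Forming AᵀA = [[4659, 28975]; [28975, 184755]] and Aᵀz = [-91625, -583429]ᵀ gives AᵀA·[p, q]ᵀ = Aᵀz.
Δ = 4659·184755 − 28975² = 21222920.
p = ((-91625)·184755 − 28975·(-583429))/21222920 = -583040/530573; q = (4659·(-583429) − 28975·(-91625))/21222920 = -7920167/2652865.

p = -1.099, q = -2.986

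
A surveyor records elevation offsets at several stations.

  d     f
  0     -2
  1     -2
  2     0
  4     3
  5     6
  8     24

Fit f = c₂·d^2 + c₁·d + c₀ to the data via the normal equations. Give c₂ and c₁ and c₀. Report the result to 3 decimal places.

c₂ = 0.498, c₁ = -0.824, c₀ = -1.553

Sums needed: Σd^2·d^2 = 4994, Σd^2·d = 710, Σd^2 = 110, Σd·d = 110, Σd = 20, Σ1 = 6.
Moment sums: Σd^2·f = 1732, Σd·f = 232, Σf = 29.
Normal equations: [[4994, 710, 110]; [710, 110, 20]; [110, 20, 6]]·[c₂, c₁, c₀]ᵀ = [1732, 232, 29]ᵀ.
Inverting the 3×3 Gram matrix, [c₂, c₁, c₀]ᵀ = [555/1114, -4591/5570, -865/557]ᵀ.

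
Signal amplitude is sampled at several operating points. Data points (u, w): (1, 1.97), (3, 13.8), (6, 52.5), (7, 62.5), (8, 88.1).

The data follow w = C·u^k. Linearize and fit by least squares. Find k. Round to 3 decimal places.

Taking logs, ln w = k·ln u + ln C, so regress ln w on ln u.
AᵀA = [[12.5280, 6.9157]; [6.9157, 5]], rhs = [27.3397, 15.8772]ᵀ  (here Σln u = 6.9157, Σ(ln u)² = 12.5280, Σln w = 15.8772, Σln u·ln w = 27.3397).
Slope k = (n·Σln u·ln w − Σln u·Σln w)/(n·Σ(ln u)² − (Σln u)²) = (5·27.3397 − 6.9157·15.8772)/14.8127 = 1.81577; ln C = (Σln w − k·Σln u)/n = 0.66396.

k = 1.816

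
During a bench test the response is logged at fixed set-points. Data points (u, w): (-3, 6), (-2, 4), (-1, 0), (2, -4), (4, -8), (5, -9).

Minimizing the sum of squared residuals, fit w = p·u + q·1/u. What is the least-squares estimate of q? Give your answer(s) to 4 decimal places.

q = 1.3486

From the data, Σu·u = 59, Σu·1/u = 6, Σ1/u·1/u = 6169/3600.
And Σu·w = -111, Σ1/u·w = -49/5.
So AᵀA·[p, q]ᵀ = Aᵀw: [[59, 6]; [6, 6169/3600]]·[p, q]ᵀ = [-111, -49/5]ᵀ.
Eliminating q: (6169/3600)·(row 1) − 6·(row 2) gives (234371/3600)·p = (6169/3600)·(-111) − 6·(-49/5) = -157693/1200, so p = -473079/234371.
Then q = ((-49/5) − 6·(-473079/234371))/(6169/3600) = 316080/234371.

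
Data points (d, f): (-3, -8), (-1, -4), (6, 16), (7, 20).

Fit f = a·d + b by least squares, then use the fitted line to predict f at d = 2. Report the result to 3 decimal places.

f̂ = 5.298

Normal-equation sums: Σd·d = 95, Σd = 9, Σ1 = 4.
For Aᵀf: Σd·f = 264, Σf = 24.
So AᵀA·[a, b]ᵀ = Aᵀf: [[95, 9]; [9, 4]]·[a, b]ᵀ = [264, 24]ᵀ.
Eliminating b: 4·(row 1) − 9·(row 2) gives 299·a = 4·264 − 9·24 = 840, so a = 840/299.
Then b = (24 − 9·(840/299))/4 = -96/299.
At d = 2: f̂ = (840/299)·(2) + (-96/299)·(1) = 1584/299.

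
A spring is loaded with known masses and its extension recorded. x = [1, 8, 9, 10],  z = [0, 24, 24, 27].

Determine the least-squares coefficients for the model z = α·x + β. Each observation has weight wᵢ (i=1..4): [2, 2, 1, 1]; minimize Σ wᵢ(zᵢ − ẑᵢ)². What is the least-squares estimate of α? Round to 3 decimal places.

α = 3.133

Compute the Gram sums: Σwᵢ·x·x = 311, Σwᵢ·x = 37, Σwᵢ·1 = 6.
For AᵀWz: Σwᵢ·x·z = 870, Σwᵢ·z = 99.
Normal equations: [[311, 37]; [37, 6]]·[α, β]ᵀ = [870, 99]ᵀ.
Δ = 311·6 − 37² = 497.
α = (870·6 − 37·99)/497 = 1557/497; β = (311·99 − 37·870)/497 = -1401/497.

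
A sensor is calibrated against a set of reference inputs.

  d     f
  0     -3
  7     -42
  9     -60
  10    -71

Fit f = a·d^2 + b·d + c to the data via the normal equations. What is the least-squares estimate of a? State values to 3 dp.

The normal system MᵀM·[a, b, c]ᵀ = Mᵀf is [[18962, 2072, 230]; [2072, 230, 26]; [230, 26, 4]]·[a, b, c]ᵀ = [-14018, -1544, -176]ᵀ.
Row-reducing yields a = -1163/2838, b = -7609/2838, c = -2847/946.

a = -0.410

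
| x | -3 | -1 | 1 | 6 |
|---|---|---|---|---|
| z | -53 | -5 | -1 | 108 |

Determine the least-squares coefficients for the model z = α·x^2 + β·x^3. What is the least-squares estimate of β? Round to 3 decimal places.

Entries of AᵀA: Σx^2·x^2 = 1379, Σx^2·x^3 = 7533, Σx^3·x^3 = 47387.
Right-hand side: Σx^2·z = 3405, Σx^3·z = 24763.
Normal equations: [[1379, 7533]; [7533, 47387]]·[α, β]ᵀ = [3405, 24763]ᵀ.
Δ = 1379·47387 − 7533² = 8600584.
α = (3405·47387 − 7533·24763)/8600584 = -3148368/1075073; β = (1379·24763 − 7533·3405)/8600584 = 1062289/1075073.

β = 0.988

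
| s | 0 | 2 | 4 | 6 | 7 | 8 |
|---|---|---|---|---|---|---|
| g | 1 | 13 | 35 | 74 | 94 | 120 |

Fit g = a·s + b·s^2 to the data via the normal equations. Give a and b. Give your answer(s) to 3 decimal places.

a = 3.210, b = 1.475

Normal-equation sums: Σs·s = 169, Σs·s^2 = 1143, Σs^2·s^2 = 8065.
And Σs·g = 2228, Σs^2·g = 15562.
MᵀM·[a, b]ᵀ = Mᵀg becomes [[169, 1143]; [1143, 8065]]·[a, b]ᵀ = [2228, 15562]ᵀ.
Δ = 169·8065 − 1143² = 56536.
a = (2228·8065 − 1143·15562)/56536 = 90727/28268; b = (169·15562 − 1143·2228)/56536 = 41687/28268.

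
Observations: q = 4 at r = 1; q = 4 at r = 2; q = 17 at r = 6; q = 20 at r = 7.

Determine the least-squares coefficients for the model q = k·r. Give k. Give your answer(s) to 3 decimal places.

From the data, Σr·r = 90.
And Σr·q = 254.
Hence k = 254 / 90 ≈ 2.82222.

k = 2.822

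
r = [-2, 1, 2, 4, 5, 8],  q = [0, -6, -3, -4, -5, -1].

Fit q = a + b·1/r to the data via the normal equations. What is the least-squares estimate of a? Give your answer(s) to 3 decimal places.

a = -2.156

From the data, Σ1 = 6, Σ1/r = 63/40, Σ1/r·1/r = 2589/1600.
For Aᵀq: Σq = -19, Σ1/r·q = -77/8.
Determinant 6·(2589/1600) − (63/40)² = 2313/320.
a = ((-19)·(2589/1600) − (63/40)·(-77/8))/(2313/320) = -8312/3855; b = (6·(-77/8) − (63/40)·(-19))/(2313/320) = -2968/771.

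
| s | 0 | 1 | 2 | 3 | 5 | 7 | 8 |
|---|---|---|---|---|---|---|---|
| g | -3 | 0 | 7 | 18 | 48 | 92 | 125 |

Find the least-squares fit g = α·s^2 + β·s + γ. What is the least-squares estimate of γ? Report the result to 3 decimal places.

Sums needed: Σs^2·s^2 = 7220, Σs^2·s = 1016, Σs^2 = 152, Σs·s = 152, Σs = 26, Σ1 = 7.
For Mᵀg: Σs^2·g = 13898, Σs·g = 1952, Σg = 287.
So MᵀM·[α, β, γ]ᵀ = Mᵀg: [[7220, 1016, 152]; [1016, 152, 26]; [152, 26, 7]]·[α, β, γ]ᵀ = [13898, 1952, 287]ᵀ.
Row-reducing yields α = 7277/3926, β = 3489/3926, γ = -5004/1963.

γ = -2.549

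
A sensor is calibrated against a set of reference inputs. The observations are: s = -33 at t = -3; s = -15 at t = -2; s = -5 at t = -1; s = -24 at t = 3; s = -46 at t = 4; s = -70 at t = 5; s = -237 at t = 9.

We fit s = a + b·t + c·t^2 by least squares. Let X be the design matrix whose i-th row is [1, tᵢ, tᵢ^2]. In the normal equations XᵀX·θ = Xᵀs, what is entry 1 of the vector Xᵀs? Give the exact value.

Entry 1 ↔ basis 1, so (Xᵀs)_{1} = Σᵢ sᵢ = (1)·(-33) + (1)·(-15) + (1)·(-5) + (1)·(-24) + (1)·(-46) + (1)·(-70) + (1)·(-237) = -430.

-430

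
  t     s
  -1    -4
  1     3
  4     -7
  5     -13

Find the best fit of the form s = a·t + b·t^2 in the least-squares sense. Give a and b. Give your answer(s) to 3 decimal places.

a = 3.044, b = -1.148

The normal system MᵀM·[a, b]ᵀ = Mᵀs is [[43, 189]; [189, 883]]·[a, b]ᵀ = [-86, -438]ᵀ.
Determinant 43·883 − 189² = 2248.
a = ((-86)·883 − 189·(-438))/2248 = 1711/562; b = (43·(-438) − 189·(-86))/2248 = -645/562.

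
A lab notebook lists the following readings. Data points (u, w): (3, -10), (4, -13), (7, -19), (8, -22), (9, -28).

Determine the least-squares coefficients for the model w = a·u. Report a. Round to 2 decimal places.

a = -2.94

Entries of MᵀM: Σu·u = 219.
Right-hand side: Σu·w = -643.
So MᵀM·[a]ᵀ = Mᵀw: [[219]]·[a]ᵀ = [-643]ᵀ.
a = (-643)/219 = -2.93607.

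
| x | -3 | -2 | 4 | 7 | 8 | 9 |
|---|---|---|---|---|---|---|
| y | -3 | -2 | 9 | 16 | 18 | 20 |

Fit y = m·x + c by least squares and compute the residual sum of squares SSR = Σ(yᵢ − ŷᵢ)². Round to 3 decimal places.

SSR = 1.637

Forming MᵀM = [[223, 23]; [23, 6]] and Mᵀy = [485, 58]ᵀ gives MᵀM·[m, c]ᵀ = Mᵀy.
Δ = 223·6 − 23² = 809.
m = (485·6 − 23·58)/809 = 1576/809; c = (223·58 − 23·485)/809 = 1779/809.
Residuals: 522/809, -245/809, -802/809, 133/809, 175/809, 217/809; SSR = 1324/809.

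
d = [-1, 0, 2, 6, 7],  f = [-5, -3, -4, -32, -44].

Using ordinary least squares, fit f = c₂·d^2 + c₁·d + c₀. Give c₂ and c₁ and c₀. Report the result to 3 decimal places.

AᵀA·[c₂, c₁, c₀]ᵀ = Aᵀf reads: 3714·c₂ + 566·c₁ + 90·c₀ = -3329;  566·c₂ + 90·c₁ + 14·c₀ = -503;  90·c₂ + 14·c₁ + 5·c₀ = -88.
(Σd^2·d^2 = 3714, Σd^2·d = 566, Σd^2 = 90, Σd·d = 90, Σd = 14, Σ1 = 5, Σd^2·f = -3329, Σd·f = -503, Σf = -88.)
Inverting the 3×3 Gram matrix, [c₂, c₁, c₀]ᵀ = [-2523/2431, 6631/4862, -605/221]ᵀ.

c₂ = -1.038, c₁ = 1.364, c₀ = -2.738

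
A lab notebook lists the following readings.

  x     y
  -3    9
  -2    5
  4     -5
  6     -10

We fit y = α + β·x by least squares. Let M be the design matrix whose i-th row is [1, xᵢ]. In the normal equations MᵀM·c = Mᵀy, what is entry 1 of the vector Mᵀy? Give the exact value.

-1

Entry 1 ↔ basis 1, so (Mᵀy)_{1} = Σᵢ yᵢ = (1)·(9) + (1)·(5) + (1)·(-5) + (1)·(-10) = -1.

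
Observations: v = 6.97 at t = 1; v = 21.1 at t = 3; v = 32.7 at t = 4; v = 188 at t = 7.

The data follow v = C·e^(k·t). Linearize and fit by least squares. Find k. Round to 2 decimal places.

Linearized form: ln v = k·t + ln C. From the 4 transformed points,
XᵀX = [[75.0000, 15.0000]; [15.0000, 4]], rhs = [61.6940, 13.7147]ᵀ  (here Σt = 15.0000, Σ(t)² = 75.0000, Σln v = 13.7147, Σt·ln v = 61.6940).
Slope k = (n·Σt·ln v − Σt·Σln v)/(n·Σ(t)² − (Σt)²) = (4·61.6940 − 15.0000·13.7147)/75.0000 = 0.54741; ln C = (Σln v − k·Σt)/n = 1.37590.

k = 0.55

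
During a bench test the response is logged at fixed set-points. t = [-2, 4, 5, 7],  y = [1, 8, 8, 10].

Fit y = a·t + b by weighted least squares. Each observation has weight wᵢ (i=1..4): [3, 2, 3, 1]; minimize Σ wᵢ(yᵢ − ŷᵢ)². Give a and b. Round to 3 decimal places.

Compute the Gram sums: Σwᵢ·t·t = 168, Σwᵢ·t = 24, Σwᵢ·1 = 9.
For MᵀWy: Σwᵢ·t·y = 248, Σwᵢ·y = 53.
Δ = 168·9 − 24² = 936.
a = (248·9 − 24·53)/936 = 40/39; b = (168·53 − 24·248)/936 = 41/13.

a = 1.026, b = 3.154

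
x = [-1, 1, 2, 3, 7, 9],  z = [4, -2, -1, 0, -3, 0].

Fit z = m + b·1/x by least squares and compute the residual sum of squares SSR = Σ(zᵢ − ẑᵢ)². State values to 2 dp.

SSR = 9.71

With design matrix M, MᵀM = [[6, 137/126]; [137/126, 38005/15876]] and Mᵀz = [-2, -97/14]ᵀ.
Eliminating b: (38005/15876)·(row 1) − (137/126)·(row 2) gives (209261/15876)·m = (38005/15876)·(-2) − (137/126)·(-97/14) = 43591/15876, so m = 43591/209261.
Then b = ((-97/14) − (137/126)·(43591/209261))/(38005/15876) = -625464/209261.
Residuals: 167989/209261, 163351/209261, 59880/209261, 164897/209261, -582022/209261, 25905/209261; SSR = 2031440/209261.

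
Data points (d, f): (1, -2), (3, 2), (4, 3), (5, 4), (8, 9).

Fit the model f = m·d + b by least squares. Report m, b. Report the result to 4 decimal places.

The normal system XᵀX·[m, b]ᵀ = Xᵀf is [[115, 21]; [21, 5]]·[m, b]ᵀ = [108, 16]ᵀ.
Determinant 115·5 − 21² = 134.
m = (108·5 − 21·16)/134 = 102/67; b = (115·16 − 21·108)/134 = -214/67.

m = 1.5224, b = -3.1940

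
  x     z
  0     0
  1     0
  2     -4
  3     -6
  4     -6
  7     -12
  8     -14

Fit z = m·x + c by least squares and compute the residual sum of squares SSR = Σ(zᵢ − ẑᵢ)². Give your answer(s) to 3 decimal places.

SSR = 4.426

Compute the Gram sums: Σx·x = 143, Σx = 25, Σ1 = 7.
Right-hand side: Σx·z = -246, Σz = -42.
Normal equations: [[143, 25]; [25, 7]]·[m, c]ᵀ = [-246, -42]ᵀ.
det = 143·7 − 25² = 376.
m = ((-246)·7 − 25·(-42))/376 = -84/47; c = (143·(-42) − 25·(-246))/376 = 18/47.
Residuals: -18/47, 66/47, -38/47, -48/47, 36/47, 6/47, -4/47; SSR = 208/47.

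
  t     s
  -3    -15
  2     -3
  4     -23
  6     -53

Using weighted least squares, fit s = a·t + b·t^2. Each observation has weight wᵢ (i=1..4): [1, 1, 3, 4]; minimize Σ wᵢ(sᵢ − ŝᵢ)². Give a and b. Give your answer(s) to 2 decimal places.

a = 0.51, b = -1.56

Setting ∂/∂a … = 0 gives: 205·a + 1037·b = -1509;  1037·a + 6049·b = -8883.
(Σwᵢ·t·t = 205, Σwᵢ·t·t^2 = 1037, Σwᵢ·t^2·t^2 = 6049, Σwᵢ·t·s = -1509, Σwᵢ·t^2·s = -8883.)
det = 205·6049 − 1037² = 164676.
a = ((-1509)·6049 − 1037·(-8883))/164676 = 13955/27446; b = (205·(-8883) − 1037·(-1509))/164676 = -42697/27446.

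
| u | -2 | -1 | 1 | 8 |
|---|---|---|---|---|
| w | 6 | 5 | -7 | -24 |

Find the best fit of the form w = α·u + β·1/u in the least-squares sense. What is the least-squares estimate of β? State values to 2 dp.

Compute the Gram sums: Σu·u = 70, Σu·1/u = 4, Σ1/u·1/u = 145/64.
And Σu·w = -216, Σ1/u·w = -18.
Eliminating β: (145/64)·(row 1) − 4·(row 2) gives (4563/32)·α = (145/64)·(-216) − 4·(-18) = -3339/8, so α = -1484/507.
Then β = ((-18) − 4·(-1484/507))/(145/64) = -1408/507.

β = -2.78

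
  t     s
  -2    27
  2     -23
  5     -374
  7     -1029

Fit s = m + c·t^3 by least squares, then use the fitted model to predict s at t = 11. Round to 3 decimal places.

ŝ = -3999.098

From the data, Σ1 = 4, Σt^3 = 468, Σt^3·t^3 = 133402.
For Mᵀs: Σs = -1399, Σt^3·s = -400097.
MᵀM·[m, c]ᵀ = Mᵀs becomes [[4, 468]; [468, 133402]]·[m, c]ᵀ = [-1399, -400097]ᵀ.
det = 4·133402 − 468² = 314584.
m = ((-1399)·133402 − 468·(-400097))/314584 = 307999/157292; c = (4·(-400097) − 468·(-1399))/314584 = -118207/39323.
At t = 11: ŝ = (307999/157292)·(1) + (-118207/39323)·(1331) = -629026069/157292.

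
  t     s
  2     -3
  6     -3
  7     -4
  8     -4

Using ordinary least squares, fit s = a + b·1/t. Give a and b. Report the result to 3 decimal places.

The normal equations are: 4·a + (157/168)·b = -14;  (157/168)·a + (8857/28224)·b = -43/14.
det = 4·(8857/28224) − (157/168)² = 3593/9408.
a = ((-14)·(8857/28224) − (157/168)·(-43/14))/(3593/9408) = -42986/10779; b = (4·(-43/14) − (157/168)·(-14))/(3593/9408) = 7504/3593.

a = -3.988, b = 2.089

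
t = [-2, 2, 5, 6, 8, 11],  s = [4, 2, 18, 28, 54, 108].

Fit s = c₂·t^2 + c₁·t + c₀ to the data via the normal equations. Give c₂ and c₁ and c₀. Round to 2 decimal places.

c₂ = 0.99, c₁ = -0.95, c₀ = -1.40

Compute the Gram sums: Σt^2·t^2 = 20690, Σt^2·t = 2184, Σt^2 = 254, Σt·t = 254, Σt = 30, Σ1 = 6.
And Σt^2·s = 18006, Σt·s = 1874, Σs = 214.
AᵀA·[c₂, c₁, c₀]ᵀ = Aᵀs becomes [[20690, 2184, 254]; [2184, 254, 30]; [254, 30, 6]]·[c₂, c₁, c₀]ᵀ = [18006, 1874, 214]ᵀ.
Solving the 3×3 system (Gaussian elimination) gives c₂ = 146698/148565, c₁ = -140728/148565, c₀ = -207757/148565.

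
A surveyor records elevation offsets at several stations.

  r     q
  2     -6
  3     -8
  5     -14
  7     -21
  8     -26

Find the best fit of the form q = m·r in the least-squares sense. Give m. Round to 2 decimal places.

m = -3.05

Sums needed: Σr·r = 151.
For Mᵀq: Σr·q = -461.
m = (-461)/151 = -3.05298.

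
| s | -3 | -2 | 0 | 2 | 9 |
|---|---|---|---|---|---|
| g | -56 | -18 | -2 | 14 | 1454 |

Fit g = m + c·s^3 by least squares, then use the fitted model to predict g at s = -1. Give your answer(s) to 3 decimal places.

ĝ = -4.016

Forming XᵀX = [[5, 702]; [702, 532298]] and Xᵀg = [1392, 1061734]ᵀ gives XᵀX·[m, c]ᵀ = Xᵀg.
Determinant 5·532298 − 702² = 2168686.
m = (1392·532298 − 702·1061734)/2168686 = -168402/83411; c = (5·1061734 − 702·1392)/2168686 = 2165743/1084343.
At s = -1: ĝ = (-168402/83411)·(1) + (2165743/1084343)·(-1) = -4354969/1084343.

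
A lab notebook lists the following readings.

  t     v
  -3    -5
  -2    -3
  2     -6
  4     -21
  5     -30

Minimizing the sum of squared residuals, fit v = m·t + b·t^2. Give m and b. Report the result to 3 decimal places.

m = -1.102, b = -0.995

Sums needed: Σt·t = 58, Σt·t^2 = 162, Σt^2·t^2 = 994.
Moment sums: Σt·v = -225, Σt^2·v = -1167.
XᵀX·[m, b]ᵀ = Xᵀv becomes [[58, 162]; [162, 994]]·[m, b]ᵀ = [-225, -1167]ᵀ.
Eliminating b: 994·(row 1) − 162·(row 2) gives 31408·m = 994·(-225) − 162·(-1167) = -34596, so m = -8649/7852.
Then b = ((-1167) − 162·(-8649/7852))/994 = -7809/7852.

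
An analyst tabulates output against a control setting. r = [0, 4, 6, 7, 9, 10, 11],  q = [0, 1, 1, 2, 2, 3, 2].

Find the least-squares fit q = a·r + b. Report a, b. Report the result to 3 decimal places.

The normal system MᵀM·[a, b]ᵀ = Mᵀq is [[403, 47]; [47, 7]]·[a, b]ᵀ = [94, 11]ᵀ.
Eliminating b: 7·(row 1) − 47·(row 2) gives 612·a = 7·94 − 47·11 = 141, so a = 47/204.
Then b = (11 − 47·(47/204))/7 = 5/204.

a = 0.230, b = 0.025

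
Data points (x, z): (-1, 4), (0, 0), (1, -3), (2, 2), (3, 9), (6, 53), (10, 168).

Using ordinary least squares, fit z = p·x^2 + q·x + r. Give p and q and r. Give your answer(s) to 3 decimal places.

Forming MᵀM = [[11395, 1251, 151]; [1251, 151, 21]; [151, 21, 7]] and Mᵀz = [18798, 2022, 233]ᵀ gives MᵀM·[p, q, r]ᵀ = Mᵀz.
Inverting the 3×3 Gram matrix, [p, q, r]ᵀ = [546593/277602, -261037/92534, -100639/138801]ᵀ.

p = 1.969, q = -2.821, r = -0.725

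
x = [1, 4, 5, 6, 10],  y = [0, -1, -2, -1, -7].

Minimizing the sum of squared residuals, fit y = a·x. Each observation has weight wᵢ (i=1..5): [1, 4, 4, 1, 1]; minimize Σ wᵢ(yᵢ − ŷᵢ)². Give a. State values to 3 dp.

a = -0.439

Setting ∂/∂a … = 0 gives: 301·a = -132.
a = (-132)/301 = -0.438538.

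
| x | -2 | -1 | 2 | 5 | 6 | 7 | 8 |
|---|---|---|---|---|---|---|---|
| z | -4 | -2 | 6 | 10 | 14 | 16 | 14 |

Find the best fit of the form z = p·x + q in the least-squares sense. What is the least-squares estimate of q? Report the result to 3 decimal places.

The normal equations are: 183·p + 25·q = 380;  25·p + 7·q = 54.
det = 183·7 − 25² = 656.
p = (380·7 − 25·54)/656 = 655/328; q = (183·54 − 25·380)/656 = 191/328.

q = 0.582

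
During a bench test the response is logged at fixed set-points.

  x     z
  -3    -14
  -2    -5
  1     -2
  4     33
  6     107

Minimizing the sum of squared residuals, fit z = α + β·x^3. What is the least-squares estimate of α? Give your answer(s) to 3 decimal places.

The normal system MᵀM·[α, β]ᵀ = Mᵀz is [[5, 246]; [246, 51546]]·[α, β]ᵀ = [119, 25640]ᵀ.
Δ = 5·51546 − 246² = 197214.
α = (119·51546 − 246·25640)/197214 = -28911/32869; β = (5·25640 − 246·119)/197214 = 49463/98607.

α = -0.880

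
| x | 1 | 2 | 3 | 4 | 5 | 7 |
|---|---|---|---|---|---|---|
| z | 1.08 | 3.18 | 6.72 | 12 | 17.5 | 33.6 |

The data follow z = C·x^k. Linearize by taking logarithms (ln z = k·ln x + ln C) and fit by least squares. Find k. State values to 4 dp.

Taking logs, ln z = k·ln x + ln C, so regress ln z on ln x.
Over the data: Σln x = 6.7334, Σ(ln x)² = 9.9861, Σln z = 12.0006, Σln x·ln z = 17.7851.
Normal system: [[9.9861, 6.7334]; [6.7334, 6]]·[k, ln C]ᵀ = [17.7851, 12.0006]ᵀ.
Slope k = (n·Σln x·ln z − Σln x·Σln z)/(n·Σ(ln x)² − (Σln x)²) = (6·17.7851 − 6.7334·12.0006)/14.5777 = 1.77711; ln C = (Σln z − k·Σln x)/n = 0.00576.

k = 1.7771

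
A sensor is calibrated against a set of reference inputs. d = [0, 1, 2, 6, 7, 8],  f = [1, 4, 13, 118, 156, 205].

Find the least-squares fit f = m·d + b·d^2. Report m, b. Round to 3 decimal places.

Normal-equation sums: Σd·d = 154, Σd·d^2 = 1080, Σd^2·d^2 = 7810.
For Aᵀf: Σd·f = 3470, Σd^2·f = 25068.
So AᵀA·[m, b]ᵀ = Aᵀf: [[154, 1080]; [1080, 7810]]·[m, b]ᵀ = [3470, 25068]ᵀ.
Eliminating b: 7810·(row 1) − 1080·(row 2) gives 36340·m = 7810·3470 − 1080·25068 = 27260, so m = 1363/1817.
Then b = (25068 − 1080·(1363/1817))/7810 = 28218/9085.

m = 0.750, b = 3.106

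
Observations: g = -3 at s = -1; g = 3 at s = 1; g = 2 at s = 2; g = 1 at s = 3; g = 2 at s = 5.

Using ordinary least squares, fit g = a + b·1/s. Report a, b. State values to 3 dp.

a = 0.367, b = 3.063

Setting ∂/∂a … = 0 gives: 5·a + (31/30)·b = 5;  (31/30)·a + (2161/900)·b = 116/15.
Eliminating b: (2161/900)·(row 1) − (31/30)·(row 2) gives (2461/225)·a = (2161/900)·5 − (31/30)·(116/15) = 3613/900, so a = 3613/9844.
Then b = ((116/15) − (31/30)·(3613/9844))/(2161/900) = 15075/4922.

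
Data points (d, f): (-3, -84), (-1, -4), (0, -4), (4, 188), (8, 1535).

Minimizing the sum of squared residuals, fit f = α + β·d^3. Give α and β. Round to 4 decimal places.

α = -2.9913, β = 3.0036

Sums needed: Σ1 = 5, Σd^3 = 548, Σd^3·d^3 = 266970.
And Σf = 1631, Σd^3·f = 800224.
XᵀX·[α, β]ᵀ = Xᵀf becomes [[5, 548]; [548, 266970]]·[α, β]ᵀ = [1631, 800224]ᵀ.
Determinant 5·266970 − 548² = 1034546.
α = (1631·266970 − 548·800224)/1034546 = -1547341/517273; β = (5·800224 − 548·1631)/1034546 = 1553666/517273.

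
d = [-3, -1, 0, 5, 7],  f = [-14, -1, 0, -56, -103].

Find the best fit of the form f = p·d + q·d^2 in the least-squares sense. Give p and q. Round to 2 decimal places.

p = -1.26, q = -1.94

Compute the Gram sums: Σd·d = 84, Σd·d^2 = 440, Σd^2·d^2 = 3108.
And Σd·f = -958, Σd^2·f = -6574.
So MᵀM·[p, q]ᵀ = Mᵀf: [[84, 440]; [440, 3108]]·[p, q]ᵀ = [-958, -6574]ᵀ.
Δ = 84·3108 − 440² = 67472.
p = ((-958)·3108 − 440·(-6574))/67472 = -10613/8434; q = (84·(-6574) − 440·(-958))/67472 = -16337/8434.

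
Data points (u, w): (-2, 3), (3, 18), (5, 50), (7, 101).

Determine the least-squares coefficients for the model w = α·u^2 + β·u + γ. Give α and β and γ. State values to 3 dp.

Sums needed: Σu^2·u^2 = 3123, Σu^2·u = 487, Σu^2 = 87, Σu·u = 87, Σu = 13, Σ1 = 4.
For Aᵀw: Σu^2·w = 6373, Σu·w = 1005, Σw = 172.
So AᵀA·[α, β, γ]ᵀ = Aᵀw: [[3123, 487, 87]; [487, 87, 13]; [87, 13, 4]]·[α, β, γ]ᵀ = [6373, 1005, 172]ᵀ.
Inverting the 3×3 Gram matrix, [α, β, γ]ᵀ = [53373/26716, 22657/26716, -42855/13358]ᵀ.

α = 1.998, β = 0.848, γ = -3.208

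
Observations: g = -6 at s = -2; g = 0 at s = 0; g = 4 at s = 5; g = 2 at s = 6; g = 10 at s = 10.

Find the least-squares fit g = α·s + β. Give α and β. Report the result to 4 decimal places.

The normal system AᵀA·[α, β]ᵀ = Aᵀg is [[165, 19]; [19, 5]]·[α, β]ᵀ = [144, 10]ᵀ.
Eliminating β: 5·(row 1) − 19·(row 2) gives 464·α = 5·144 − 19·10 = 530, so α = 265/232.
Then β = (10 − 19·(265/232))/5 = -543/232.

α = 1.1422, β = -2.3405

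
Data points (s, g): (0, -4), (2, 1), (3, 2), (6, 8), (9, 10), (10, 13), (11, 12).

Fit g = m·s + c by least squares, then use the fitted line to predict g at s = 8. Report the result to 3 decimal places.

Normal-equation sums: Σs·s = 351, Σs = 41, Σ1 = 7.
Right-hand side: Σs·g = 408, Σg = 42.
Normal equations: [[351, 41]; [41, 7]]·[m, c]ᵀ = [408, 42]ᵀ.
det = 351·7 − 41² = 776.
m = (408·7 − 41·42)/776 = 567/388; c = (351·42 − 41·408)/776 = -993/388.
At s = 8: ĝ = (567/388)·(8) + (-993/388)·(1) = 3543/388.

ĝ = 9.131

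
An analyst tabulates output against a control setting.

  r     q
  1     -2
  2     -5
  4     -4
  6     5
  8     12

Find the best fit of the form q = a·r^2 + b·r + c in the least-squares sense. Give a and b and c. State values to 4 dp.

a = 0.5440, b = -2.6368, c = -0.8906

Compute the Gram sums: Σr^2·r^2 = 5665, Σr^2·r = 801, Σr^2 = 121, Σr·r = 121, Σr = 21, Σ1 = 5.
Moment sums: Σr^2·q = 862, Σr·q = 98, Σq = 6.
Normal equations: [[5665, 801, 121]; [801, 121, 21]; [121, 21, 5]]·[a, b, c]ᵀ = [862, 98, 6]ᵀ.
Row-reducing yields a = 686/1261, b = -3325/1261, c = -1123/1261.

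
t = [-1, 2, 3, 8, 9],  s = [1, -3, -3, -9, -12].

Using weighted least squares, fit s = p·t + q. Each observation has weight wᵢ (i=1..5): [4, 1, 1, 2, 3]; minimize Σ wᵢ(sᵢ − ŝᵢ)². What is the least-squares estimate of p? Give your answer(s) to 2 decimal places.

Setting ∂/∂p … = 0 gives: 388·p + 44·q = -487;  44·p + 11·q = -56.
(Σwᵢ·t·t = 388, Σwᵢ·t = 44, Σwᵢ·1 = 11, Σwᵢ·t·s = -487, Σwᵢ·s = -56.)
Eliminating q: 11·(row 1) − 44·(row 2) gives 2332·p = 11·(-487) − 44·(-56) = -2893, so p = -263/212.
Then q = ((-56) − 44·(-263/212))/11 = -75/583.

p = -1.24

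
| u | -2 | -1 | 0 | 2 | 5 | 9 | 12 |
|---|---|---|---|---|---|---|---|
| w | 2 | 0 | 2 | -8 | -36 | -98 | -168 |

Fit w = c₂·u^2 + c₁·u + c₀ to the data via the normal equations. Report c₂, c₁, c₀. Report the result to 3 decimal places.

Setting ∂/∂c₂ … = 0 gives: 27955·c₂ + 2581·c₁ + 259·c₀ = -33054;  2581·c₂ + 259·c₁ + 25·c₀ = -3098;  259·c₂ + 25·c₁ + 7·c₀ = -306.
(Σu^2·u^2 = 27955, Σu^2·u = 2581, Σu^2 = 259, Σu·u = 259, Σu = 25, Σ1 = 7, Σu^2·w = -33054, Σu·w = -3098, Σw = -306.)
Solving the 3×3 system (Gaussian elimination) gives c₂ = -17875/18261, c₁ = -124001/54783, c₀ = 32186/54783.

c₂ = -0.979, c₁ = -2.263, c₀ = 0.588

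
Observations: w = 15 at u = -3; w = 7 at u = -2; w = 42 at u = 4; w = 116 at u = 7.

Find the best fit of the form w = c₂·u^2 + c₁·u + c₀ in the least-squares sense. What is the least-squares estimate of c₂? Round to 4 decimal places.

c₂ = 2.0754

From the data, Σu^2·u^2 = 2754, Σu^2·u = 372, Σu^2 = 78, Σu·u = 78, Σu = 6, Σ1 = 4.
Moment sums: Σu^2·w = 6519, Σu·w = 921, Σw = 180.
XᵀX·[c₂, c₁, c₀]ᵀ = Xᵀw becomes [[2754, 372, 78]; [372, 78, 6]; [78, 6, 4]]·[c₂, c₁, c₀]ᵀ = [6519, 921, 180]ᵀ.
Inverting the 3×3 Gram matrix, [c₂, c₁, c₀]ᵀ = [1156/557, 983/557, 2097/1114]ᵀ.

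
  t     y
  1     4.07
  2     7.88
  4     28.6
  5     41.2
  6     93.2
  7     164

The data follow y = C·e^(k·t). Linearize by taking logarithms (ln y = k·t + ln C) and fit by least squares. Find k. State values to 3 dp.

k = 0.611

Taking logs, ln y = k·t + ln C, so regress ln y on t.
XᵀX = [[131.0000, 25.0000]; [25.0000, 6]], rhs = [100.4457, 20.1744]ᵀ  (here Σt = 25.0000, Σ(t)² = 131.0000, Σln y = 20.1744, Σt·ln y = 100.4457).
Δ = 131.0000·6 − (25.0000)² = 161.0000; k = (100.4457·6 − 25.0000·20.1744)/161.0000 = 0.61064, ln C = (131.0000·20.1744 − 25.0000·100.4457)/161.0000 = 0.81807.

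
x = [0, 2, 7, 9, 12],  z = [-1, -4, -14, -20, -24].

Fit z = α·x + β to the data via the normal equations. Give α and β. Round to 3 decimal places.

α = -2.000, β = -0.600

The normal equations are: 278·α + 30·β = -574;  30·α + 5·β = -63.
(Σx·x = 278, Σx = 30, Σ1 = 5, Σx·z = -574, Σz = -63.)
det = 278·5 − 30² = 490.
α = ((-574)·5 − 30·(-63))/490 = -2; β = (278·(-63) − 30·(-574))/490 = -3/5.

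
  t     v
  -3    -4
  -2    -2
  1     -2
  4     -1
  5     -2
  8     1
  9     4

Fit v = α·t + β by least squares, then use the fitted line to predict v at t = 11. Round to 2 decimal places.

v̂ = 2.92

Entries of XᵀX: Σt·t = 200, Σt = 22, Σ1 = 7.
Right-hand side: Σt·v = 44, Σv = -6.
So XᵀX·[α, β]ᵀ = Xᵀv: [[200, 22]; [22, 7]]·[α, β]ᵀ = [44, -6]ᵀ.
Eliminating β: 7·(row 1) − 22·(row 2) gives 916·α = 7·44 − 22·(-6) = 440, so α = 110/229.
Then β = ((-6) − 22·(110/229))/7 = -542/229.
At t = 11: v̂ = (110/229)·(11) + (-542/229)·(1) = 668/229.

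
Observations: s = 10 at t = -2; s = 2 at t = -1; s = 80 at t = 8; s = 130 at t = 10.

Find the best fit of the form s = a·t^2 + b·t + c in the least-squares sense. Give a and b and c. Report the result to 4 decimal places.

Setting ∂/∂a … = 0 gives: 14113·a + 1503·b + 169·c = 18162;  1503·a + 169·b + 15·c = 1918;  169·a + 15·b + 4·c = 222.
(Σt^2·t^2 = 14113, Σt^2·t = 1503, Σt^2 = 169, Σt·t = 169, Σt = 15, Σ1 = 4, Σt^2·s = 18162, Σt·s = 1918, Σs = 222.)
Solving the 3×3 system (Gaussian elimination) gives a = 2592/1699, b = -3626/1699, c = -1620/1699.

a = 1.5256, b = -2.1342, c = -0.9535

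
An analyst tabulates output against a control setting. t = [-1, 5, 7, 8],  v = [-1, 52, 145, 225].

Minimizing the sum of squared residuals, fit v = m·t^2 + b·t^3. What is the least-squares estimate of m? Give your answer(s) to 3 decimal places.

Forming AᵀA = [[7123, 52699]; [52699, 395419]] and Aᵀv = [22804, 171436]ᵀ gives AᵀA·[m, b]ᵀ = Aᵀv.
Δ = 7123·395419 − 52699² = 39384936.
m = (22804·395419 − 52699·171436)/39384936 = -723787/1641039; b = (7123·171436 − 52699·22804)/39384936 = 807943/1641039.

m = -0.441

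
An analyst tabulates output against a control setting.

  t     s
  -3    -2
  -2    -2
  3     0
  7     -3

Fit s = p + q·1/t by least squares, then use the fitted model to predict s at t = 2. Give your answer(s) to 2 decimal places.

ŝ = -0.97

Compute the Gram sums: Σ1 = 4, Σ1/t = -5/14, Σ1/t·1/t = 869/1764.
And Σs = -7, Σ1/t·s = 26/21.
det = 4·(869/1764) − (-5/14)² = 3251/1764.
p = ((-7)·(869/1764) − (-5/14)·(26/21))/(3251/1764) = -5303/3251; q = (4·(26/21) − (-5/14)·(-7))/(3251/1764) = 4326/3251.
At t = 2: ŝ = (-5303/3251)·(1) + (4326/3251)·(1/2) = -3140/3251.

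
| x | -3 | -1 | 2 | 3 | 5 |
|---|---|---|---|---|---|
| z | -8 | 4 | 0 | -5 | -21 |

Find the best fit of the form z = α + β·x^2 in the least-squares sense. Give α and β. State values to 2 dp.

Compute the Gram sums: Σ1 = 5, Σx^2 = 48, Σx^2·x^2 = 804.
Right-hand side: Σz = -30, Σx^2·z = -638.
Δ = 5·804 − 48² = 1716.
α = ((-30)·804 − 48·(-638))/1716 = 542/143; β = (5·(-638) − 48·(-30))/1716 = -875/858.

α = 3.79, β = -1.02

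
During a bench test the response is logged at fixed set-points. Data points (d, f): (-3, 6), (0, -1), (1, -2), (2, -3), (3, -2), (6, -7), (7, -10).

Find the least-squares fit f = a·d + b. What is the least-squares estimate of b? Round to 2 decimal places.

From the data, Σd·d = 108, Σd = 16, Σ1 = 7.
Right-hand side: Σd·f = -144, Σf = -19.
So MᵀM·[a, b]ᵀ = Mᵀf: [[108, 16]; [16, 7]]·[a, b]ᵀ = [-144, -19]ᵀ.
Δ = 108·7 − 16² = 500.
a = ((-144)·7 − 16·(-19))/500 = -176/125; b = (108·(-19) − 16·(-144))/500 = 63/125.

b = 0.50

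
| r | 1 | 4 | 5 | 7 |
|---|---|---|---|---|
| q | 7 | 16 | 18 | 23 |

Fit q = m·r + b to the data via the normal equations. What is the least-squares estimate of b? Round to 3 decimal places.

b = 4.667

The normal system XᵀX·[m, b]ᵀ = Xᵀq is [[91, 17]; [17, 4]]·[m, b]ᵀ = [322, 64]ᵀ.
Eliminating b: 4·(row 1) − 17·(row 2) gives 75·m = 4·322 − 17·64 = 200, so m = 8/3.
Then b = (64 − 17·(8/3))/4 = 14/3.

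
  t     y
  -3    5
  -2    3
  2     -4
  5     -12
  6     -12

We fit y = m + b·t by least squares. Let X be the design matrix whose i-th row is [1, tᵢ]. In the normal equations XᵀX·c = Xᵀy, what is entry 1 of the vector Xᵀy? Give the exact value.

-20

Entry 1 ↔ basis 1, so (Xᵀy)_{1} = Σᵢ yᵢ = (1)·(5) + (1)·(3) + (1)·(-4) + (1)·(-12) + (1)·(-12) = -20.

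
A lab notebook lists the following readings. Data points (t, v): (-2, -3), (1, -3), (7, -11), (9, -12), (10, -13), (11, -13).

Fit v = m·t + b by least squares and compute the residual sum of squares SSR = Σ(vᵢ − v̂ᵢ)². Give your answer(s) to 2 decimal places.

SSR = 5.23

Sums needed: Σt·t = 356, Σt = 36, Σ1 = 6.
Moment sums: Σt·v = -455, Σv = -55.
det = 356·6 − 36² = 840.
m = ((-455)·6 − 36·(-55))/840 = -25/28; b = (356·(-55) − 36·(-455))/840 = -80/21.
Residuals: -41/42, 143/84, -79/84, -13/84, -11/42, 53/84; SSR = 439/84.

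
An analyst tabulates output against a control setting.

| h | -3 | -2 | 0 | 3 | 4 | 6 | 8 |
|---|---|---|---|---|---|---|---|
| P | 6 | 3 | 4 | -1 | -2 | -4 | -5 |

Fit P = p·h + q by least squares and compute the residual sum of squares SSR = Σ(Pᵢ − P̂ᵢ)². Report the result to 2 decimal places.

SSR = 5.71

MᵀM·[p, q]ᵀ = MᵀP reads: 138·p + 16·q = -99;  16·p + 7·q = 1.
Determinant 138·7 − 16² = 710.
p = ((-99)·7 − 16·1)/710 = -709/710; q = (138·1 − 16·(-99))/710 = 861/355.
Residuals: 411/710, -101/71, 559/355, -61/142, -153/355, -154/355, 40/71; SSR = 4057/710.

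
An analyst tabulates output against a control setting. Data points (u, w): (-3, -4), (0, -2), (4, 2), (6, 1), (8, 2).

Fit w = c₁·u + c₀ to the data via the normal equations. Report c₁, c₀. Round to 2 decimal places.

Entries of XᵀX: Σu·u = 125, Σu = 15, Σ1 = 5.
And Σu·w = 42, Σw = -1.
So XᵀX·[c₁, c₀]ᵀ = Xᵀw: [[125, 15]; [15, 5]]·[c₁, c₀]ᵀ = [42, -1]ᵀ.
det = 125·5 − 15² = 400.
c₁ = (42·5 − 15·(-1))/400 = 9/16; c₀ = (125·(-1) − 15·42)/400 = -151/80.

c₁ = 0.56, c₀ = -1.89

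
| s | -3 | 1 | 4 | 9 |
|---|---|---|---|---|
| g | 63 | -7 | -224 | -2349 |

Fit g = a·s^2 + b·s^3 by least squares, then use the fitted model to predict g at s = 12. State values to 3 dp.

Sums needed: Σs^2·s^2 = 6899, Σs^2·s^3 = 59831, Σs^3·s^3 = 536267.
For Xᵀg: Σs^2·g = -193293, Σs^3·g = -1728465.
Eliminating b: 536267·(row 1) − 59831·(row 2) gives 119957472·a = 536267·(-193293) − 59831·(-1728465) = -240867816, so a = -10036159/4998228.
Then b = ((-1728465) − 59831·(-10036159/4998228))/536267 = -14990273/4998228.
At s = 12: ĝ = (-10036159/4998228)·(144) + (-14990273/4998228)·(1728) = -2279033220/416519.

ĝ = -5471.619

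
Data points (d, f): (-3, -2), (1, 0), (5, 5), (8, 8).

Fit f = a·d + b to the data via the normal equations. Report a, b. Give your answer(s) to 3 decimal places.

Forming MᵀM = [[99, 11]; [11, 4]] and Mᵀf = [95, 11]ᵀ gives MᵀM·[a, b]ᵀ = Mᵀf.
Δ = 99·4 − 11² = 275.
a = (95·4 − 11·11)/275 = 259/275; b = (99·11 − 11·95)/275 = 4/25.

a = 0.942, b = 0.160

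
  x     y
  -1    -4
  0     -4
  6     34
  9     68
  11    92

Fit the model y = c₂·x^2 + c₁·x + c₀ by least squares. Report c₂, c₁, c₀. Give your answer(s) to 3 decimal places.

c₂ = 0.503, c₁ = 3.149, c₀ = -2.578

From the data, Σx^2·x^2 = 22499, Σx^2·x = 2275, Σx^2 = 239, Σx·x = 239, Σx = 25, Σ1 = 5.
And Σx^2·y = 17860, Σx·y = 1832, Σy = 186.
Inverting the 3×3 Gram matrix, [c₂, c₁, c₀]ᵀ = [1549/3081, 9703/3081, -2648/1027]ᵀ.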